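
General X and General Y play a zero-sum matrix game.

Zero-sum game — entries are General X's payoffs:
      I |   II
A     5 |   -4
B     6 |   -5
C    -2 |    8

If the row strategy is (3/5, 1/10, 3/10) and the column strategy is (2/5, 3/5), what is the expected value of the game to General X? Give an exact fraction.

Against (2/5, 3/5), each row's expected payoff is A: -2/5; B: -3/5; C: 4.
Taking the (3/5, 1/10, 3/10)-weighted average: (3/5)·(-2/5) + (1/10)·(-3/5) + (3/10)·(4) = 9/10.

9/10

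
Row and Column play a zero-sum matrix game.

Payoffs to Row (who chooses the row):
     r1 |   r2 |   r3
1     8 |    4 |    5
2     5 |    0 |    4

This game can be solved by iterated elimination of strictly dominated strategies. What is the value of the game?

Row 2 is strictly dominated by row 1 (8>5, 4>0, 5>4); eliminate 2.
Column r1 is strictly dominated by r2 for Column (4<8); eliminate r1.
Column r3 is strictly dominated by r2 for Column (4<5); eliminate r3.
Only (1, r2) remains, with payoff 4.

4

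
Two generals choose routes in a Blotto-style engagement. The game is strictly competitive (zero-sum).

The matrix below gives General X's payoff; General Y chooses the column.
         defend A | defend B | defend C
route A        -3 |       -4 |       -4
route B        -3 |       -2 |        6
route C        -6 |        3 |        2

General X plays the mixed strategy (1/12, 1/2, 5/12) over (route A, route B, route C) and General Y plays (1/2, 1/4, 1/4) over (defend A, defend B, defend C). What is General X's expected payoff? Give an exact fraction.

Against (1/2, 1/4, 1/4), each row's expected payoff is route A: -7/2; route B: -1/2; route C: -7/4.
Taking the (1/12, 1/2, 5/12)-weighted average: (1/12)·(-7/2) + (1/2)·(-1/2) + (5/12)·(-7/4) = -61/48.

-61/48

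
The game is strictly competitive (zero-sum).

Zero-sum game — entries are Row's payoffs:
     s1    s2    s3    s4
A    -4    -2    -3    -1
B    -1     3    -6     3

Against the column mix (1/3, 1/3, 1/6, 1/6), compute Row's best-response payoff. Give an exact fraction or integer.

A: (-4)·(1/3) + (-2)·(1/3) + (-3)·(1/6) + (-1)·(1/6) = -8/3.
B: (-1)·(1/3) + (3)·(1/3) + (-6)·(1/6) + (3)·(1/6) = 1/6.
The best pure response is B with expected payoff 1/6.

1/6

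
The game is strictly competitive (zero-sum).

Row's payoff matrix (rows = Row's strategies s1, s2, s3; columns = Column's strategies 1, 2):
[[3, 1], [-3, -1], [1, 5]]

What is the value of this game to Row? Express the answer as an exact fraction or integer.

7/3

Row s2 is strictly dominated by row s3, so Row never plays it.
The remaining 2×2 game on (s1, s3) × (1, 2) has no saddle point. Let Row play s1 with probability p; indifference gives 3p + (1−p) = p + 5(1−p), so p = 2/3.
Similarly Column's optimal q on 1 is 2/3, and the value is 3·(2/3) + (1)·(1/3) = 7/3.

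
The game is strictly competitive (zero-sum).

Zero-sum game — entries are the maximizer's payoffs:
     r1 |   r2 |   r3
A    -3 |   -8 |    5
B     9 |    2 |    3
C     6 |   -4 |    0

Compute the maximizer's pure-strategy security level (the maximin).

2

The worst-case payoff for each row is A: -8, B: 2, C: -4.
The best of these is 2.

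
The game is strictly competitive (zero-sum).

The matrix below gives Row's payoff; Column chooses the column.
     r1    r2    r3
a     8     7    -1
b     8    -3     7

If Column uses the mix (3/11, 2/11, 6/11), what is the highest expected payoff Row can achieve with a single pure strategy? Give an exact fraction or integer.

a: (8)·(3/11) + (7)·(2/11) + (-1)·(6/11) = 32/11.
b: (8)·(3/11) + (-3)·(2/11) + (7)·(6/11) = 60/11.
The best pure response is b with expected payoff 60/11.

60/11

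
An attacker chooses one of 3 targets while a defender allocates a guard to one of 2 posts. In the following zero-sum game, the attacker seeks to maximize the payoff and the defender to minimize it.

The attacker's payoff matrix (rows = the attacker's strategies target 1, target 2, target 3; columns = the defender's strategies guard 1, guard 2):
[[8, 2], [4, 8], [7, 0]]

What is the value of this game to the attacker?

Row target 3 is strictly dominated by row target 1, so the attacker never plays it.
The remaining 2×2 game on (target 1, target 2) × (guard 1, guard 2) has no saddle point. Let the attacker play target 1 with probability p; indifference gives 8p + 4(1−p) = 2p + 8(1−p), so p = 2/5.
Similarly the defender's optimal q on guard 1 is 3/5, and the value is 8·(3/5) + (2)·(2/5) = 28/5.

28/5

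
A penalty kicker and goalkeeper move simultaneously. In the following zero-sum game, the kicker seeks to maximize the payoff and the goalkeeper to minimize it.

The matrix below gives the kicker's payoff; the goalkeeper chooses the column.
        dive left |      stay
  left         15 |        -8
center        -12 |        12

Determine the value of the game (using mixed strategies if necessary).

84/47

Row minima are -8 and -12, so the kicker's maximin is -8; column maxima are 15 and 12, so the goalkeeper's minimax is 12. These differ, so the equilibrium is in mixed strategies.
Let the kicker play left with probability p. The goalkeeper is indifferent when 15p − 12(1−p) = −8p + 12(1−p), giving p = 24/47.
Let the goalkeeper play dive left with probability q. The kicker is indifferent when 15q − 8(1−q) = −12q + 12(1−q), giving q = 20/47.
The value is 15·(20/47) + (-8)·(27/47) = 84/47.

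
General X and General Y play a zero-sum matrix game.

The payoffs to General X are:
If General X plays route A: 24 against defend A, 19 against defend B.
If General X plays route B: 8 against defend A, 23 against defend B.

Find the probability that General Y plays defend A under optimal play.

Row minima are 19 and 8, so General X's maximin is 19; column maxima are 24 and 23, so General Y's minimax is 23. These differ, so the equilibrium is in mixed strategies.
Let General Y play defend A with probability q. General X is indifferent when 24q + 19(1−q) = 8q + 23(1−q), giving q = 1/5.

1/5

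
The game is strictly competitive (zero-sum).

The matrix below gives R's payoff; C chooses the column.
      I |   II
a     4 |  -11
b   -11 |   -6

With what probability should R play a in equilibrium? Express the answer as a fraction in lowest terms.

1/4

Row minima are -11 and -11, so R's maximin is -11; column maxima are 4 and -6, so C's minimax is -6. These differ, so the equilibrium is in mixed strategies.
Let R play a with probability p. C is indifferent when 4p − 11(1−p) = −11p − 6(1−p), giving p = 1/4.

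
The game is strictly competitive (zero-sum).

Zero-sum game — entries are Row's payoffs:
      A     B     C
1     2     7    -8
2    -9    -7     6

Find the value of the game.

-12/5

Column B is strictly dominated by A for Column (it gives Row more in every row).
The remaining 2×2 game on (1, 2) × (A, C) has no saddle point. Let Row play 1 with probability p; indifference gives 2p − 9(1−p) = −8p + 6(1−p), so p = 3/5.
Similarly Column's optimal q on A is 14/25, and the value is 2·(14/25) + (-8)·(11/25) = -12/5.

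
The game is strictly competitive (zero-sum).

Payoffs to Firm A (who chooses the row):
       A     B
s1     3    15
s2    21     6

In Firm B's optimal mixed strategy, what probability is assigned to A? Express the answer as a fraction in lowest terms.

1/3

Row minima are 3 and 6, so Firm A's maximin is 6; column maxima are 21 and 15, so Firm B's minimax is 15. These differ, so the equilibrium is in mixed strategies.
Let Firm B play A with probability q. Firm A is indifferent when 3q + 15(1−q) = 21q + 6(1−q), giving q = 1/3.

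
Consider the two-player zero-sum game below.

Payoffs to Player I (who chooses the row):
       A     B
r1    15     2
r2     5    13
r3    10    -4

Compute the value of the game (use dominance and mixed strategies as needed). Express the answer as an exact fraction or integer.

Row r3 is strictly dominated by row r1, so Player I never plays it.
The remaining 2×2 game on (r1, r2) × (A, B) has no saddle point. Let Player I play r1 with probability p; indifference gives 15p + 5(1−p) = 2p + 13(1−p), so p = 8/21.
Similarly Player II's optimal q on A is 11/21, and the value is 15·(11/21) + (2)·(10/21) = 185/21.

185/21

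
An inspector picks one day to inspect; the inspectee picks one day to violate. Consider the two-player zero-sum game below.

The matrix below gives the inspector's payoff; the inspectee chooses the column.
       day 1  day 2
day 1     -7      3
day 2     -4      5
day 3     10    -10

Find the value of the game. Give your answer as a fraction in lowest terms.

10/29

Row day 1 is strictly dominated by row day 2, so the inspector never plays it.
The remaining 2×2 game on (day 2, day 3) × (day 1, day 2) has no saddle point. Let the inspector play day 2 with probability p; indifference gives −4p + 10(1−p) = 5p − 10(1−p), so p = 20/29.
Similarly the inspectee's optimal q on day 1 is 15/29, and the value is -4·(15/29) + (5)·(14/29) = 10/29.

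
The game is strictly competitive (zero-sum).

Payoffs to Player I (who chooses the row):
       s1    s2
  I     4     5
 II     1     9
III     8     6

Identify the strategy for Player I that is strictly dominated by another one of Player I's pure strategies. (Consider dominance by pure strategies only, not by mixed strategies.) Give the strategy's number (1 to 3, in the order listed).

Compare I with III: 8 > 4, 6 > 5.
So III strictly dominates I for Player I; I is strictly dominated.

1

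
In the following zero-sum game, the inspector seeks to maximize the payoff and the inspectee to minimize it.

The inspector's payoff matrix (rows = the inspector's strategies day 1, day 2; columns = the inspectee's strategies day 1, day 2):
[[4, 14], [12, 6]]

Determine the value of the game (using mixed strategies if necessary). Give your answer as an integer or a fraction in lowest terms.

Row minima are 4 and 6, so the inspector's maximin is 6; column maxima are 12 and 14, so the inspectee's minimax is 12. These differ, so the equilibrium is in mixed strategies.
Let the inspector play day 1 with probability p. The inspectee is indifferent when 4p + 12(1−p) = 14p + 6(1−p), giving p = 3/8.
Let the inspectee play day 1 with probability q. The inspector is indifferent when 4q + 14(1−q) = 12q + 6(1−q), giving q = 1/2.
The value is 4·(1/2) + (14)·(1/2) = 9.

9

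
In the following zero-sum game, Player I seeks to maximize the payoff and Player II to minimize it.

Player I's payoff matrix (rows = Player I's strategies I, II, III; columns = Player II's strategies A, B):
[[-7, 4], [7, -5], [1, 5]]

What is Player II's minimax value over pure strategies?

5

The worst case (largest entry) in each column is A: 7, B: 5.
The best (smallest) of these is 5.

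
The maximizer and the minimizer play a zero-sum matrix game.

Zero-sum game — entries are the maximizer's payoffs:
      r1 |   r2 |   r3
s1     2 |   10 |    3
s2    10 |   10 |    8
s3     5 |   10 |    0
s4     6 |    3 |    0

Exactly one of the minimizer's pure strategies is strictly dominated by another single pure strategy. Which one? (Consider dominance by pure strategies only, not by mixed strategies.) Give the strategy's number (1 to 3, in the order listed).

The minimizer prefers columns that give the maximizer less. Compare r2 with r3: 3 < 10, 8 < 10, 0 < 10, 0 < 3.
So r3 strictly dominates r2 for the minimizer; r2 is strictly dominated.

2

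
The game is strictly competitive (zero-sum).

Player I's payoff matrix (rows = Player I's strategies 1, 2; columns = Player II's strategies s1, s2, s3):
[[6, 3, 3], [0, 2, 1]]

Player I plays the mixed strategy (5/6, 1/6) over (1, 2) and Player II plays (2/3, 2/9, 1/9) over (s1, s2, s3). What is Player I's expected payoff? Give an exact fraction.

115/27

Against (2/3, 2/9, 1/9), each row's expected payoff is 1: 5; 2: 5/9.
Taking the (5/6, 1/6)-weighted average: (5/6)·(5) + (1/6)·(5/9) = 115/27.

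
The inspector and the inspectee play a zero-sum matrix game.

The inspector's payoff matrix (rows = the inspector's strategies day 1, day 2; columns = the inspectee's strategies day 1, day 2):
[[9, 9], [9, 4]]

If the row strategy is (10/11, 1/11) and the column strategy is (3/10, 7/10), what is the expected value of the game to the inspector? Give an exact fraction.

Against (3/10, 7/10), each row's expected payoff is day 1: 9; day 2: 11/2.
Taking the (10/11, 1/11)-weighted average: (10/11)·(9) + (1/11)·(11/2) = 191/22.

191/22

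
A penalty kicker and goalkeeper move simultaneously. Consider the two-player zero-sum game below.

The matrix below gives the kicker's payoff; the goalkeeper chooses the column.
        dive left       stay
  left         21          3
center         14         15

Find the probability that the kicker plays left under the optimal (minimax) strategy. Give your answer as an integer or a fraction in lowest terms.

Row minima are 3 and 14, so the kicker's maximin is 14; column maxima are 21 and 15, so the goalkeeper's minimax is 15. These differ, so the equilibrium is in mixed strategies.
Let the kicker play left with probability p. The goalkeeper is indifferent when 21p + 14(1−p) = 3p + 15(1−p), giving p = 1/19.

1/19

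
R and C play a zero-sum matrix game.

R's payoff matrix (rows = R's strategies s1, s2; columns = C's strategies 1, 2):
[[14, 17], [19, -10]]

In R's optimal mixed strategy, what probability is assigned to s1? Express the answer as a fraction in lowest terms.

Row minima are 14 and -10, so R's maximin is 14; column maxima are 19 and 17, so C's minimax is 17. These differ, so the equilibrium is in mixed strategies.
Let R play s1 with probability p. C is indifferent when 14p + 19(1−p) = 17p − 10(1−p), giving p = 29/32.

29/32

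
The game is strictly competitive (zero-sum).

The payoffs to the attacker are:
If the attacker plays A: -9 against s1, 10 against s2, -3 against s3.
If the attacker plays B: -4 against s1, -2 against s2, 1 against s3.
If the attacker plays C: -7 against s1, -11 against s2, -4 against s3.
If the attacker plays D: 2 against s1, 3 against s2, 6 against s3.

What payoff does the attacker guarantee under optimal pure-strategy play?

2

Row minima: -9, -4, -11, 2 → the attacker's maximin is 2.
Column maxima: 2, 10, 6 → the defender's minimax is 2.
They coincide at (D, s1), so the value is 2.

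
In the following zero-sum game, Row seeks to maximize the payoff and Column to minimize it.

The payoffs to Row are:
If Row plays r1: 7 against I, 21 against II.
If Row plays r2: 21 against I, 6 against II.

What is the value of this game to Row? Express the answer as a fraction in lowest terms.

Row minima are 7 and 6, so Row's maximin is 7; column maxima are 21 and 21, so Column's minimax is 21. These differ, so the equilibrium is in mixed strategies.
Let Row play r1 with probability p. Column is indifferent when 7p + 21(1−p) = 21p + 6(1−p), giving p = 15/29.
Let Column play I with probability q. Row is indifferent when 7q + 21(1−q) = 21q + 6(1−q), giving q = 15/29.
The value is 7·(15/29) + (21)·(14/29) = 399/29.

399/29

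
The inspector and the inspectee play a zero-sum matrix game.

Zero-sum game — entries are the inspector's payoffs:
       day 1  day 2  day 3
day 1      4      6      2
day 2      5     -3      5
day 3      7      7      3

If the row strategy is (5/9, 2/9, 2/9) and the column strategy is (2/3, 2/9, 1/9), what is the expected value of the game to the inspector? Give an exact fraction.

122/27

Against (2/3, 2/9, 1/9), each row's expected payoff is day 1: 38/9; day 2: 29/9; day 3: 59/9.
Taking the (5/9, 2/9, 2/9)-weighted average: (5/9)·(38/9) + (2/9)·(29/9) + (2/9)·(59/9) = 122/27.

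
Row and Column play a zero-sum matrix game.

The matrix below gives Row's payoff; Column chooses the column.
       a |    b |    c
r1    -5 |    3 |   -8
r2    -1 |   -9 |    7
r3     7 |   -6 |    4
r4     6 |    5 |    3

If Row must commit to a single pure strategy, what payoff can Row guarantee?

The worst-case payoff for each row is r1: -8, r2: -9, r3: -6, r4: 3.
The best of these is 3.

3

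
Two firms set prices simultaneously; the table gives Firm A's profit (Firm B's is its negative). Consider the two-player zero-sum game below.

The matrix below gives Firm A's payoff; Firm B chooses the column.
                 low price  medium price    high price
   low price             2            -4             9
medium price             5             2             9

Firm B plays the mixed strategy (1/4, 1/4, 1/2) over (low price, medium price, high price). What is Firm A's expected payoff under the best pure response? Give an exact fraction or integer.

25/4

low price: (2)·(1/4) + (-4)·(1/4) + (9)·(1/2) = 4.
medium price: (5)·(1/4) + (2)·(1/4) + (9)·(1/2) = 25/4.
The best pure response is medium price with expected payoff 25/4.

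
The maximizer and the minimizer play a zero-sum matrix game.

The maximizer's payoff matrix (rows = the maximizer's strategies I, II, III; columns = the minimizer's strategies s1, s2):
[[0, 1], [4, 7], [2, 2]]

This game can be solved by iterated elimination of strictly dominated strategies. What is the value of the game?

Row I is strictly dominated by row II (4>0, 7>1); eliminate I.
Row III is strictly dominated by row II (4>2, 7>2); eliminate III.
Column s2 is strictly dominated by s1 for the minimizer (4<7); eliminate s2.
Only (II, s1) remains, with payoff 4.

4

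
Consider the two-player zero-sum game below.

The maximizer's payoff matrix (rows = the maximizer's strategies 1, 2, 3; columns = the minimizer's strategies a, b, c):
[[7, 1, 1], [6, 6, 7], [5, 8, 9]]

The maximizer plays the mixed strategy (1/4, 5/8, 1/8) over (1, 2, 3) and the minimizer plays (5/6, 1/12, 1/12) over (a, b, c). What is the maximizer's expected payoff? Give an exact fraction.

Against (5/6, 1/12, 1/12), each row's expected payoff is 1: 6; 2: 73/12; 3: 67/12.
Taking the (1/4, 5/8, 1/8)-weighted average: (1/4)·(6) + (5/8)·(73/12) + (1/8)·(67/12) = 6.

6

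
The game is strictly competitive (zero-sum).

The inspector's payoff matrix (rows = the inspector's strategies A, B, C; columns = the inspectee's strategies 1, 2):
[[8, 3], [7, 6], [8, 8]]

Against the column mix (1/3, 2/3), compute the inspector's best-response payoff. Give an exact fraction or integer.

8

A: (8)·(1/3) + (3)·(2/3) = 14/3.
B: (7)·(1/3) + (6)·(2/3) = 19/3.
C: (8)·(1/3) + (8)·(2/3) = 8.
The best pure response is C with expected payoff 8.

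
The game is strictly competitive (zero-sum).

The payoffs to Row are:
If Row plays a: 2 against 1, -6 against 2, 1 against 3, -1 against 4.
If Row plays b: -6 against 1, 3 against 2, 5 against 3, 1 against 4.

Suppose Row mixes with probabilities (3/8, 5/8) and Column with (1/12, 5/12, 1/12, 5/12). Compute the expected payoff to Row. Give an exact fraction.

-1/96

Against (1/12, 5/12, 1/12, 5/12), each row's expected payoff is a: -8/3; b: 19/12.
Taking the (3/8, 5/8)-weighted average: (3/8)·(-8/3) + (5/8)·(19/12) = -1/96.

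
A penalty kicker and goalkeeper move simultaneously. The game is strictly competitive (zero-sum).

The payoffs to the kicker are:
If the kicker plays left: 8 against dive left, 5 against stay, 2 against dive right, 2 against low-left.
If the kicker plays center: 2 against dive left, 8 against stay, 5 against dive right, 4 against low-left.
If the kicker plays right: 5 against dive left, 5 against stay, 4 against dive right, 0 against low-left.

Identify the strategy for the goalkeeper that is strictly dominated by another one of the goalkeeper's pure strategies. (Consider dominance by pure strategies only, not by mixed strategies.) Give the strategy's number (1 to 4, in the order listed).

2

The goalkeeper prefers columns that give the kicker less. Compare stay with dive right: 2 < 5, 5 < 8, 4 < 5.
So dive right strictly dominates stay for the goalkeeper; stay is strictly dominated.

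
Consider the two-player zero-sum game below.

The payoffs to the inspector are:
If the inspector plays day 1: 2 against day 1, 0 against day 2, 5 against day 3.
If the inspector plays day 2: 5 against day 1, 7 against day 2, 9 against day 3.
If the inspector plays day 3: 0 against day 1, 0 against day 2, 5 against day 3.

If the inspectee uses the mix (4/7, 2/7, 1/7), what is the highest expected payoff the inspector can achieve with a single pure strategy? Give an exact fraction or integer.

day 1: (2)·(4/7) + (0)·(2/7) + (5)·(1/7) = 13/7.
day 2: (5)·(4/7) + (7)·(2/7) + (9)·(1/7) = 43/7.
day 3: (0)·(4/7) + (0)·(2/7) + (5)·(1/7) = 5/7.
The best pure response is day 2 with expected payoff 43/7.

43/7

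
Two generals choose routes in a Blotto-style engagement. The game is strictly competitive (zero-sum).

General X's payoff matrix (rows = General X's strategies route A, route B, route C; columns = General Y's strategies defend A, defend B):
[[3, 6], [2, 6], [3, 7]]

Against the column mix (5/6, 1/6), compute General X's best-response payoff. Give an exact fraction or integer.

route A: (3)·(5/6) + (6)·(1/6) = 7/2.
route B: (2)·(5/6) + (6)·(1/6) = 8/3.
route C: (3)·(5/6) + (7)·(1/6) = 11/3.
The best pure response is route C with expected payoff 11/3.

11/3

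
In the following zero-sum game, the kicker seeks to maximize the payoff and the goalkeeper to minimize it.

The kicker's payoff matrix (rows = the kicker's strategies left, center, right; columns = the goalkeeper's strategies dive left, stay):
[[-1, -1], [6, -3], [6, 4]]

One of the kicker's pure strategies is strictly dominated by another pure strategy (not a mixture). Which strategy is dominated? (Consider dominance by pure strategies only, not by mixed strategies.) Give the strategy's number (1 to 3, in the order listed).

1

Compare left with right: 6 > -1, 4 > -1.
So right strictly dominates left for the kicker; left is strictly dominated.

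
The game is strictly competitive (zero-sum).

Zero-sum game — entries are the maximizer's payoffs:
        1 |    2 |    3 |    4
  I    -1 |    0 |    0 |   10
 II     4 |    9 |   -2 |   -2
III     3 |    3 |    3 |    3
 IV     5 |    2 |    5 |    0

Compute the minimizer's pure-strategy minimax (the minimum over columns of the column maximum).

5

The worst case (largest entry) in each column is 1: 5, 2: 9, 3: 5, 4: 10.
The best (smallest) of these is 5.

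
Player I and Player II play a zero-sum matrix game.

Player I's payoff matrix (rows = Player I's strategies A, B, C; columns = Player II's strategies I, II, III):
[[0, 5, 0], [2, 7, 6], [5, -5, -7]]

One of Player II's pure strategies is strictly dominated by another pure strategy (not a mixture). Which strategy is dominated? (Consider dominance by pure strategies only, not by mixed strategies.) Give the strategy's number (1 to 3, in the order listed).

2

Player II prefers columns that give Player I less. Compare II with III: 0 < 5, 6 < 7, -7 < -5.
So III strictly dominates II for Player II; II is strictly dominated.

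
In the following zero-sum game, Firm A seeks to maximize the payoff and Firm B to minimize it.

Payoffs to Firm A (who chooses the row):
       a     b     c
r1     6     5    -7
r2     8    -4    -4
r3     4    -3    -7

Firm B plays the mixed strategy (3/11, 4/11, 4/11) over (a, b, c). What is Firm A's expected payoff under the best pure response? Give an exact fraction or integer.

10/11

r1: (6)·(3/11) + (5)·(4/11) + (-7)·(4/11) = 10/11.
r2: (8)·(3/11) + (-4)·(4/11) + (-4)·(4/11) = -8/11.
r3: (4)·(3/11) + (-3)·(4/11) + (-7)·(4/11) = -28/11.
The best pure response is r1 with expected payoff 10/11.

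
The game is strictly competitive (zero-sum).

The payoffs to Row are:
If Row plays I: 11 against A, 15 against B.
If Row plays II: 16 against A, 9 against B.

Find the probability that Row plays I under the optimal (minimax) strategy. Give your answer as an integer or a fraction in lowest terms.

7/11

Row minima are 11 and 9, so Row's maximin is 11; column maxima are 16 and 15, so Column's minimax is 15. These differ, so the equilibrium is in mixed strategies.
Let Row play I with probability p. Column is indifferent when 11p + 16(1−p) = 15p + 9(1−p), giving p = 7/11.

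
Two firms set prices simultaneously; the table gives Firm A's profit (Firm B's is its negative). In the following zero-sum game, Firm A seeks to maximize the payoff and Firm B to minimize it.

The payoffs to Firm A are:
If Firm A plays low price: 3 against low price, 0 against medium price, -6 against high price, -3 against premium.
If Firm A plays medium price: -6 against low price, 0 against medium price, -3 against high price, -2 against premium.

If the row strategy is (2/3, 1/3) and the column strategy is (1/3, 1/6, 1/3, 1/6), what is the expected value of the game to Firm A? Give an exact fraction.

Against (1/3, 1/6, 1/3, 1/6), each row's expected payoff is low price: -3/2; medium price: -10/3.
Taking the (2/3, 1/3)-weighted average: (2/3)·(-3/2) + (1/3)·(-10/3) = -19/9.

-19/9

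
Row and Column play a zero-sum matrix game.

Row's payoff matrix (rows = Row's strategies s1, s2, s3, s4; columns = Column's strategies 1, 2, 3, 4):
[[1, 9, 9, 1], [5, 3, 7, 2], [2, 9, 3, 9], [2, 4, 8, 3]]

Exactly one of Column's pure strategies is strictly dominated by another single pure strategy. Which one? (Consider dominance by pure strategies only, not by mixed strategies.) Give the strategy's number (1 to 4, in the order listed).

Column prefers columns that give Row less. Compare 3 with 1: 1 < 9, 5 < 7, 2 < 3, 2 < 8.
So 1 strictly dominates 3 for Column; 3 is strictly dominated.

3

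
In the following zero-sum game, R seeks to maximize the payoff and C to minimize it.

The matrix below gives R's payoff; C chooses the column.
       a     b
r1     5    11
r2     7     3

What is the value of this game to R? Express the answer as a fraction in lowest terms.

31/5

Row minima are 5 and 3, so R's maximin is 5; column maxima are 7 and 11, so C's minimax is 7. These differ, so the equilibrium is in mixed strategies.
Let R play r1 with probability p. C is indifferent when 5p + 7(1−p) = 11p + 3(1−p), giving p = 2/5.
Let C play a with probability q. R is indifferent when 5q + 11(1−q) = 7q + 3(1−q), giving q = 4/5.
The value is 5·(4/5) + (11)·(1/5) = 31/5.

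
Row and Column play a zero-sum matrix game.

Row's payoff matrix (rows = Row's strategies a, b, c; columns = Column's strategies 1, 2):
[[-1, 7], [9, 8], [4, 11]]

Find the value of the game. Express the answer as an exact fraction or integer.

67/8

Row a is strictly dominated by row c, so Row never plays it.
The remaining 2×2 game on (b, c) × (1, 2) has no saddle point. Let Row play b with probability p; indifference gives 9p + 4(1−p) = 8p + 11(1−p), so p = 7/8.
Similarly Column's optimal q on 1 is 3/8, and the value is 9·(3/8) + (8)·(5/8) = 67/8.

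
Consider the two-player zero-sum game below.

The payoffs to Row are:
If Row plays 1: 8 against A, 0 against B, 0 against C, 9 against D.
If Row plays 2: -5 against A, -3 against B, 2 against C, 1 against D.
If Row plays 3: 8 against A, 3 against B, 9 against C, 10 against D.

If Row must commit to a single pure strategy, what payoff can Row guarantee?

3

The worst-case payoff for each row is 1: 0, 2: -5, 3: 3.
The best of these is 3.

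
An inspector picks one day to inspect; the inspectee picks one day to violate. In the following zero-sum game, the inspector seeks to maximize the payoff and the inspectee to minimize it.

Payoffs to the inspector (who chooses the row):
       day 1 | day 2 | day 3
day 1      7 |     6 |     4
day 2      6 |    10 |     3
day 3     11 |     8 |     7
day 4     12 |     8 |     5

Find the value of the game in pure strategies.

Row minima: 4, 3, 7, 5 → the inspector's maximin is 7.
Column maxima: 12, 10, 7 → the inspectee's minimax is 7.
They coincide at (day 3, day 3), so the value is 7.

7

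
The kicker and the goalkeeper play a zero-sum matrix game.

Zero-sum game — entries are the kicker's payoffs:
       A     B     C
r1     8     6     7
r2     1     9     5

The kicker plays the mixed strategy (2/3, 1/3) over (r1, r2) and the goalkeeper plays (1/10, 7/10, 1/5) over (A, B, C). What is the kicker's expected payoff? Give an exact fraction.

Against (1/10, 7/10, 1/5), each row's expected payoff is r1: 32/5; r2: 37/5.
Taking the (2/3, 1/3)-weighted average: (2/3)·(32/5) + (1/3)·(37/5) = 101/15.

101/15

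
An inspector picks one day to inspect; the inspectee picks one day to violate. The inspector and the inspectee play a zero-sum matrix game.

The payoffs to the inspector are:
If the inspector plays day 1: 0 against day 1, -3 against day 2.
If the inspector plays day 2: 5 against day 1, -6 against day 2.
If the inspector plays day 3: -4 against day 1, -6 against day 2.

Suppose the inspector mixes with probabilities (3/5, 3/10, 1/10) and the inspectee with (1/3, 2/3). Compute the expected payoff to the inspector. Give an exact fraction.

Against (1/3, 2/3), each row's expected payoff is day 1: -2; day 2: -7/3; day 3: -16/3.
Taking the (3/5, 3/10, 1/10)-weighted average: (3/5)·(-2) + (3/10)·(-7/3) + (1/10)·(-16/3) = -73/30.

-73/30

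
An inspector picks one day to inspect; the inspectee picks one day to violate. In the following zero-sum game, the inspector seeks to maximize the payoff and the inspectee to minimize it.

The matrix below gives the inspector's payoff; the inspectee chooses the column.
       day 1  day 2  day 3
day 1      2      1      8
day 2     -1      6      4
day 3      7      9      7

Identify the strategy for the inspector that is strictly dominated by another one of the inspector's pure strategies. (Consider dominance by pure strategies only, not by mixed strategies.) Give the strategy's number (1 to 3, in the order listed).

Compare day 2 with day 3: 7 > -1, 9 > 6, 7 > 4.
So day 3 strictly dominates day 2 for the inspector; day 2 is strictly dominated.

2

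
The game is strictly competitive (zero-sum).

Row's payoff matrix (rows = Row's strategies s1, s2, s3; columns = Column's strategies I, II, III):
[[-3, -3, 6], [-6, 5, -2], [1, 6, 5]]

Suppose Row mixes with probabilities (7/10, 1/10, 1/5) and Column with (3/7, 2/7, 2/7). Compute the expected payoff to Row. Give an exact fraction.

Against (3/7, 2/7, 2/7), each row's expected payoff is s1: -3/7; s2: -12/7; s3: 25/7.
Taking the (7/10, 1/10, 1/5)-weighted average: (7/10)·(-3/7) + (1/10)·(-12/7) + (1/5)·(25/7) = 17/70.

17/70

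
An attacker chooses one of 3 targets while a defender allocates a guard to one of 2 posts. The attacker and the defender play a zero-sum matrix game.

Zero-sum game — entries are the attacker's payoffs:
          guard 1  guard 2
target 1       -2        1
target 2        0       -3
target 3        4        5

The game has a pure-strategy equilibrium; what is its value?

4

Row minima: -2, -3, 4 → the attacker's maximin is 4.
Column maxima: 4, 5 → the defender's minimax is 4.
They coincide at (target 3, guard 1), so the value is 4.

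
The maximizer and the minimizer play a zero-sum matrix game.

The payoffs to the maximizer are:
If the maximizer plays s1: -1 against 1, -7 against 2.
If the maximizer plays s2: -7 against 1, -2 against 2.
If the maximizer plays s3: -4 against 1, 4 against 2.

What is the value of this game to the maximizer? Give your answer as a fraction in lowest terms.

-16/7

Row s2 is strictly dominated by row s3, so the maximizer never plays it.
The remaining 2×2 game on (s1, s3) × (1, 2) has no saddle point. Let the maximizer play s1 with probability p; indifference gives −p − 4(1−p) = −7p + 4(1−p), so p = 4/7.
Similarly the minimizer's optimal q on 1 is 11/14, and the value is -1·(11/14) + (-7)·(3/14) = -16/7.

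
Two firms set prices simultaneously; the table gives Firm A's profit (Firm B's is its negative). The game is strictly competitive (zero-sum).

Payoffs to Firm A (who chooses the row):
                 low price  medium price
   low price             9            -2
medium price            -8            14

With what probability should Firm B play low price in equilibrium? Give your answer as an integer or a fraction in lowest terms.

16/33

Row minima are -2 and -8, so Firm A's maximin is -2; column maxima are 9 and 14, so Firm B's minimax is 9. These differ, so the equilibrium is in mixed strategies.
Let Firm B play low price with probability q. Firm A is indifferent when 9q − 2(1−q) = −8q + 14(1−q), giving q = 16/33.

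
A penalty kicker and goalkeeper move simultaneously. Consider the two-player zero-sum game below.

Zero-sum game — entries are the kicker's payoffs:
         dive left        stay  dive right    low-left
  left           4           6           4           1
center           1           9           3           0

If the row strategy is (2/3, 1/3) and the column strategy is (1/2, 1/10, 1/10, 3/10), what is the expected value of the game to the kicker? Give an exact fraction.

83/30

Against (1/2, 1/10, 1/10, 3/10), each row's expected payoff is left: 33/10; center: 17/10.
Taking the (2/3, 1/3)-weighted average: (2/3)·(33/10) + (1/3)·(17/10) = 83/30.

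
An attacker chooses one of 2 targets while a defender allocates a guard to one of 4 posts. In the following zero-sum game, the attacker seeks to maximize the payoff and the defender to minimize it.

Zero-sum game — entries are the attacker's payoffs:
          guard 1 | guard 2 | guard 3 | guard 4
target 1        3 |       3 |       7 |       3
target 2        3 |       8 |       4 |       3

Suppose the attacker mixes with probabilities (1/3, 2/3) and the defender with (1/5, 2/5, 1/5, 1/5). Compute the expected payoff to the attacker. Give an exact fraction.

71/15

Against (1/5, 2/5, 1/5, 1/5), each row's expected payoff is target 1: 19/5; target 2: 26/5.
Taking the (1/3, 2/3)-weighted average: (1/3)·(19/5) + (2/3)·(26/5) = 71/15.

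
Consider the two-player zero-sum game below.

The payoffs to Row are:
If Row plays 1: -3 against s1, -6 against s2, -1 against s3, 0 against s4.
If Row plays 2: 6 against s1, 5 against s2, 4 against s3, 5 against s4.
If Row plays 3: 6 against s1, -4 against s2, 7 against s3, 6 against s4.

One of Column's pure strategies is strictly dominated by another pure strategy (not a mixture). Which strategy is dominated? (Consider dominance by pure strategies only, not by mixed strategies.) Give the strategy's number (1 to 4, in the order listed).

Column prefers columns that give Row less. Compare s1 with s2: -6 < -3, 5 < 6, -4 < 6.
So s2 strictly dominates s1 for Column; s1 is strictly dominated.

1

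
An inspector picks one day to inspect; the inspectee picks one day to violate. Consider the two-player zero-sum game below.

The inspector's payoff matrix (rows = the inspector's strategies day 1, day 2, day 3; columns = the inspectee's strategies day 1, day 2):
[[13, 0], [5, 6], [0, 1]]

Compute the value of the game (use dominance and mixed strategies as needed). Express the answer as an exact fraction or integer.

39/7

Row day 3 is strictly dominated by row day 2, so the inspector never plays it.
The remaining 2×2 game on (day 1, day 2) × (day 1, day 2) has no saddle point. Let the inspector play day 1 with probability p; indifference gives 13p + 5(1−p) = 6(1−p), so p = 1/14.
Similarly the inspectee's optimal q on day 1 is 3/7, and the value is 13·(3/7) + (0)·(4/7) = 39/7.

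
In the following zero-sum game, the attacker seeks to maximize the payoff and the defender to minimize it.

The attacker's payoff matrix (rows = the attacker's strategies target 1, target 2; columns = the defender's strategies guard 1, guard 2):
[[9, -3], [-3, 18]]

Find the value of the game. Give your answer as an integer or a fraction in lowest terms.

51/11

Row minima are -3 and -3, so the attacker's maximin is -3; column maxima are 9 and 18, so the defender's minimax is 9. These differ, so the equilibrium is in mixed strategies.
Let the attacker play target 1 with probability p. The defender is indifferent when 9p − 3(1−p) = −3p + 18(1−p), giving p = 7/11.
Let the defender play guard 1 with probability q. The attacker is indifferent when 9q − 3(1−q) = −3q + 18(1−q), giving q = 7/11.
The value is 9·(7/11) + (-3)·(4/11) = 51/11.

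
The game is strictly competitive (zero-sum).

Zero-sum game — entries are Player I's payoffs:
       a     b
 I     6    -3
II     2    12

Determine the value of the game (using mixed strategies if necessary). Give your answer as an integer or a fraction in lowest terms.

Row minima are -3 and 2, so Player I's maximin is 2; column maxima are 6 and 12, so Player II's minimax is 6. These differ, so the equilibrium is in mixed strategies.
Let Player I play I with probability p. Player II is indifferent when 6p + 2(1−p) = −3p + 12(1−p), giving p = 10/19.
Let Player II play a with probability q. Player I is indifferent when 6q − 3(1−q) = 2q + 12(1−q), giving q = 15/19.
The value is 6·(15/19) + (-3)·(4/19) = 78/19.

78/19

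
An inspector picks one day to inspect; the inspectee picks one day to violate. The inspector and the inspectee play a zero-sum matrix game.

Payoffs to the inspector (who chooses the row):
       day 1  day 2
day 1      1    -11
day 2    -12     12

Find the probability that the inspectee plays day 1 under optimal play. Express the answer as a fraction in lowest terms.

Row minima are -11 and -12, so the inspector's maximin is -11; column maxima are 1 and 12, so the inspectee's minimax is 1. These differ, so the equilibrium is in mixed strategies.
Let the inspectee play day 1 with probability q. The inspector is indifferent when q − 11(1−q) = −12q + 12(1−q), giving q = 23/36.

23/36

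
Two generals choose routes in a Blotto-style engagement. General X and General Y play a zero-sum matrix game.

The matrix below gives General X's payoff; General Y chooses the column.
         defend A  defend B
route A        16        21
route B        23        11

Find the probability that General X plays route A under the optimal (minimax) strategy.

Row minima are 16 and 11, so General X's maximin is 16; column maxima are 23 and 21, so General Y's minimax is 21. These differ, so the equilibrium is in mixed strategies.
Let General X play route A with probability p. General Y is indifferent when 16p + 23(1−p) = 21p + 11(1−p), giving p = 12/17.

12/17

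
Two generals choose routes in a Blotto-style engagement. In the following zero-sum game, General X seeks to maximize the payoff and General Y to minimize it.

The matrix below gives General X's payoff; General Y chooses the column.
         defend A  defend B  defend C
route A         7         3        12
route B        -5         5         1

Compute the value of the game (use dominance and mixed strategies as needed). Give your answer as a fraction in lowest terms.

25/7

Column defend C is strictly dominated by defend A for General Y (it gives General X more in every row).
The remaining 2×2 game on (route A, route B) × (defend A, defend B) has no saddle point. Let General X play route A with probability p; indifference gives 7p − 5(1−p) = 3p + 5(1−p), so p = 5/7.
Similarly General Y's optimal q on defend A is 1/7, and the value is 7·(1/7) + (3)·(6/7) = 25/7.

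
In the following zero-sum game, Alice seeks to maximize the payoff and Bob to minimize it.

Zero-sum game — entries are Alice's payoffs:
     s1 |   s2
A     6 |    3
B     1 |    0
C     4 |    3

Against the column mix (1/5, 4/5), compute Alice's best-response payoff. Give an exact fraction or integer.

A: (6)·(1/5) + (3)·(4/5) = 18/5.
B: (1)·(1/5) + (0)·(4/5) = 1/5.
C: (4)·(1/5) + (3)·(4/5) = 16/5.
The best pure response is A with expected payoff 18/5.

18/5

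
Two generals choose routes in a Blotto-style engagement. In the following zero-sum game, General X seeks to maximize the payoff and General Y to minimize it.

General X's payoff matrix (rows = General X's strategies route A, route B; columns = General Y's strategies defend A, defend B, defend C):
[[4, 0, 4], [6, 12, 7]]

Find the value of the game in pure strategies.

6

Row minima: 0, 6 → General X's maximin is 6.
Column maxima: 6, 12, 7 → General Y's minimax is 6.
They coincide at (route B, defend A), so the value is 6.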